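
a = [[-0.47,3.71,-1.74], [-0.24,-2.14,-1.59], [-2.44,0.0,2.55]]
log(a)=[[1.35, 4.1, 0.95], [-1.06, 0.38, -0.86], [-0.36, 1.85, 1.61]]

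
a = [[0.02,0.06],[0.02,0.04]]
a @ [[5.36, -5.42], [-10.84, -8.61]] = [[-0.54,-0.62], [-0.33,-0.45]]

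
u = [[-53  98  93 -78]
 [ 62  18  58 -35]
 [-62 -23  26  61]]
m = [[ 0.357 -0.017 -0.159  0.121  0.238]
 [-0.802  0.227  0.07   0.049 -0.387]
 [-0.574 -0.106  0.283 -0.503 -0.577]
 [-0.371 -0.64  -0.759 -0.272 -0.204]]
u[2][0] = -62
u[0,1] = 98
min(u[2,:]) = -62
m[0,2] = -0.159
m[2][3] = -0.503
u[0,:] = [-53, 98, 93, -78]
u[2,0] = -62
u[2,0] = -62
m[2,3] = -0.503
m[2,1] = -0.106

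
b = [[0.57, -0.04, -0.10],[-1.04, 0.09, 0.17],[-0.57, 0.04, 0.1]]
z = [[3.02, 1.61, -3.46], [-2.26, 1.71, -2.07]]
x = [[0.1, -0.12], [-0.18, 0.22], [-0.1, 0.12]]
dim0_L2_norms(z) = [3.77, 2.35, 4.03]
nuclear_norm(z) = 8.34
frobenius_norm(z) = 6.00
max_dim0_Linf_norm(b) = 1.04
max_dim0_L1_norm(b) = 2.18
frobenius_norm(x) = 0.36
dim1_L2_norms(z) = [4.87, 3.51]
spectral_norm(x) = 0.36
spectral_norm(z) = 4.95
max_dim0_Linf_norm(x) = 0.22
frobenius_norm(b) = 1.34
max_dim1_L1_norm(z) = 8.09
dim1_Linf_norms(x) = [0.12, 0.22, 0.12]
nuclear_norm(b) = 1.35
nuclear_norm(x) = 0.36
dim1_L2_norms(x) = [0.16, 0.28, 0.16]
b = x @ z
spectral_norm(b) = 1.34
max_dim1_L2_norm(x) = 0.28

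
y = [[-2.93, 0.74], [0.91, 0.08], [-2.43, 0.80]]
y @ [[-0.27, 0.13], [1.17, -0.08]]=[[1.66, -0.44], [-0.15, 0.11], [1.59, -0.38]]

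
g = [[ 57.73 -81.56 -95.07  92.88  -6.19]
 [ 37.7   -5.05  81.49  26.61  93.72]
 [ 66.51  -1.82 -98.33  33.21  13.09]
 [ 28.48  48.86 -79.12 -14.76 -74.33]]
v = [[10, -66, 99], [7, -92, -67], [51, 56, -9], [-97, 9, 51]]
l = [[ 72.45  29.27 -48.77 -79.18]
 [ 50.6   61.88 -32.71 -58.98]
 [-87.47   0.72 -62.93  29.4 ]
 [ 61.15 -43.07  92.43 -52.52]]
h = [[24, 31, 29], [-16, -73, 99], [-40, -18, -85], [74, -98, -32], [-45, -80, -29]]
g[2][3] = 33.21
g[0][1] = -81.56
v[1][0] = 7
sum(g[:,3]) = 137.94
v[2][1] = 56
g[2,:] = [66.51, -1.82, -98.33, 33.21, 13.09]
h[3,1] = -98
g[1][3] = 26.61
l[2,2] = -62.93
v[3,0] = -97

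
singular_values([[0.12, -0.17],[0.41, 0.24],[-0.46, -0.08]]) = [0.66, 0.23]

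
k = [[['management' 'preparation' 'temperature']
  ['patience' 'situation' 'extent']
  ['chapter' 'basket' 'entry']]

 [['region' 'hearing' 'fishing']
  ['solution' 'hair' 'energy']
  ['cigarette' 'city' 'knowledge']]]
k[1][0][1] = 'hearing'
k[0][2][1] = 'basket'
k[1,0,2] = 'fishing'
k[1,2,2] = 'knowledge'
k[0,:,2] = ['temperature', 'extent', 'entry']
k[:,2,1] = ['basket', 'city']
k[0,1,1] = 'situation'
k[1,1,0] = 'solution'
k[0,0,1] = 'preparation'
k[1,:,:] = [['region', 'hearing', 'fishing'], ['solution', 'hair', 'energy'], ['cigarette', 'city', 'knowledge']]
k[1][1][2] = 'energy'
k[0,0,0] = 'management'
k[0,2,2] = 'entry'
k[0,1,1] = 'situation'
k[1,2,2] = 'knowledge'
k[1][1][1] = 'hair'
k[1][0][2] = 'fishing'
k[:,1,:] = [['patience', 'situation', 'extent'], ['solution', 'hair', 'energy']]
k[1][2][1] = 'city'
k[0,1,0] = 'patience'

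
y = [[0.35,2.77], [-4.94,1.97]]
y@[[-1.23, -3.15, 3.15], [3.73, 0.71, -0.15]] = [[9.9, 0.86, 0.69], [13.42, 16.96, -15.86]]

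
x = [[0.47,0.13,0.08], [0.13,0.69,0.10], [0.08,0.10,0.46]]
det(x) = 0.134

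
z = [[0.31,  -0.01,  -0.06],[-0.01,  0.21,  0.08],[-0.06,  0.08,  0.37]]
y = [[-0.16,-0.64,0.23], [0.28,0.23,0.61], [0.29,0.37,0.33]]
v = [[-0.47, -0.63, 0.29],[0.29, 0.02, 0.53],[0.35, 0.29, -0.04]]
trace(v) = -0.49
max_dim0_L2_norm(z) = 0.38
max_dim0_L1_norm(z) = 0.51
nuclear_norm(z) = 0.89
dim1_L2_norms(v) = [0.84, 0.6, 0.46]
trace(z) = 0.89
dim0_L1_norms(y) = [0.73, 1.24, 1.17]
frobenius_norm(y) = 1.15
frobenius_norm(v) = 1.13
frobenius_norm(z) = 0.55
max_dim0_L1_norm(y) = 1.24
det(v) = -0.03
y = z + v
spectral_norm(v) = 0.95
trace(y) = 0.40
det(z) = 0.02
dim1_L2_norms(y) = [0.7, 0.71, 0.57]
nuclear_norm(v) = 1.61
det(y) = -0.02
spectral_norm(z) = 0.43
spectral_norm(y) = 0.93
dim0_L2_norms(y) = [0.43, 0.77, 0.73]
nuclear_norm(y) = 1.64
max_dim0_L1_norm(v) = 1.11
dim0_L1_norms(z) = [0.38, 0.3, 0.51]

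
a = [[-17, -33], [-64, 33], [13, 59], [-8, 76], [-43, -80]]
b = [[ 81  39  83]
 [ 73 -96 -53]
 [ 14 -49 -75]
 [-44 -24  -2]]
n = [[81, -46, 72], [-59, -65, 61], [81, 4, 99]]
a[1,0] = -64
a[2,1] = 59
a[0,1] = -33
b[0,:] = [81, 39, 83]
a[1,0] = -64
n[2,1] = 4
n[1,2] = 61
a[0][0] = -17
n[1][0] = -59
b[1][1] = -96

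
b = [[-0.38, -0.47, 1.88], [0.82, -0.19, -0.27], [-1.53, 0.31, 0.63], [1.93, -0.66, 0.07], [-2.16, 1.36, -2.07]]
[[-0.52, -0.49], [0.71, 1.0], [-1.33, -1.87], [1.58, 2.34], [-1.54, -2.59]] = b@[[0.73, 1.03], [-0.28, -0.56], [-0.2, -0.19]]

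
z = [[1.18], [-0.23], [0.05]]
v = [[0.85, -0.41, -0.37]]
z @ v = [[1.00,-0.48,-0.44],[-0.2,0.09,0.09],[0.04,-0.02,-0.02]]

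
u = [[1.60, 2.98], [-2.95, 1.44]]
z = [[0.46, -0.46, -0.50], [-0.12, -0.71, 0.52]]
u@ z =[[0.38, -2.85, 0.75], [-1.53, 0.33, 2.22]]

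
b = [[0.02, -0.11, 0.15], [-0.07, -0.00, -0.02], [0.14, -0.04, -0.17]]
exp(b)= [[1.03, -0.11, 0.14], [-0.07, 1.0, -0.02], [0.13, -0.04, 0.85]]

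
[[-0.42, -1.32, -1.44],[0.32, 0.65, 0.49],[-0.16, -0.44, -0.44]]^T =[[-0.42, 0.32, -0.16], [-1.32, 0.65, -0.44], [-1.44, 0.49, -0.44]]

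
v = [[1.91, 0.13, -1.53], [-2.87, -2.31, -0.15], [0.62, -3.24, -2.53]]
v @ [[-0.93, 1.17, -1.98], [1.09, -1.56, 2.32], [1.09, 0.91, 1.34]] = [[-3.3, 0.64, -5.53],  [-0.01, 0.11, 0.12],  [-6.87, 3.48, -12.13]]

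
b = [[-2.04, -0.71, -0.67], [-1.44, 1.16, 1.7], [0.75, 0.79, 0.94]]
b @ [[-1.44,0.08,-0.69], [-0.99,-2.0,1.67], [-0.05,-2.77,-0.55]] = [[3.67, 3.11, 0.59], [0.84, -7.14, 2.0], [-1.91, -4.12, 0.28]]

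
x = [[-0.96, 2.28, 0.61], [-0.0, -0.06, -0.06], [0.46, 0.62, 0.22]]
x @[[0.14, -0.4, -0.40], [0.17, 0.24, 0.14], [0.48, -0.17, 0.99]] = [[0.55, 0.83, 1.31],[-0.04, -0.0, -0.07],[0.28, -0.07, 0.12]]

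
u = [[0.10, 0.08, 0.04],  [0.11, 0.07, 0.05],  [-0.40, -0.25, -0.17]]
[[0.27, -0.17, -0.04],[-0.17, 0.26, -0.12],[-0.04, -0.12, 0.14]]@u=[[0.02, 0.02, 0.01], [0.06, 0.03, 0.03], [-0.07, -0.05, -0.03]]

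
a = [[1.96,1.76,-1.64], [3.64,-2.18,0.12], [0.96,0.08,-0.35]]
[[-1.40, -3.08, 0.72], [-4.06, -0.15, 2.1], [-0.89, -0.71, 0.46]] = a @ [[-1.03, -0.3, 0.53], [0.13, -0.37, -0.07], [-0.24, 1.12, 0.12]]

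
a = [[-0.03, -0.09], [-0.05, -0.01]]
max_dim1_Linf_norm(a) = 0.09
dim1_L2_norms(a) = [0.09, 0.05]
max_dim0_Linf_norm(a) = 0.09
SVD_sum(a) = [[-0.04, -0.08], [-0.01, -0.03]] + [[0.01, -0.01], [-0.04, 0.02]]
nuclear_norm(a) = 0.14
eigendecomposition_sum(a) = [[-0.05, -0.06], [-0.03, -0.04]] + [[0.02,-0.03], [-0.02,0.03]]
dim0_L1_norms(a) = [0.08, 0.1]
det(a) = -0.00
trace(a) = -0.04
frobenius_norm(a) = 0.11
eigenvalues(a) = [-0.09, 0.05]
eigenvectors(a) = [[-0.84, 0.76], [-0.54, -0.65]]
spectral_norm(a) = 0.10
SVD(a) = [[-0.95, -0.32],  [-0.32, 0.95]] @ diag([0.09899494936611666, 0.042426406871192854]) @ [[0.45, 0.89],  [-0.89, 0.45]]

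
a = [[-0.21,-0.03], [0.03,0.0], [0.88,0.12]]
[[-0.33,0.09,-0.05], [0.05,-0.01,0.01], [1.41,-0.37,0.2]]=a@[[1.67, -0.34, 0.43], [-0.53, -0.56, -1.45]]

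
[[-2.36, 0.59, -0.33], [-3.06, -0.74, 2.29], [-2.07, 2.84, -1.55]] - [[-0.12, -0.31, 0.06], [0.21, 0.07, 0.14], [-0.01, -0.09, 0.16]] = [[-2.24, 0.90, -0.39], [-3.27, -0.81, 2.15], [-2.06, 2.93, -1.71]]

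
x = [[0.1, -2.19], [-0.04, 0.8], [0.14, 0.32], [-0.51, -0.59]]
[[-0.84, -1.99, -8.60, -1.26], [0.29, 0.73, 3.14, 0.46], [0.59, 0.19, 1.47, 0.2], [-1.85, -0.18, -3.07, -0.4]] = x@[[3.03, -0.67, 1.41, 0.12],[0.52, 0.88, 3.99, 0.58]]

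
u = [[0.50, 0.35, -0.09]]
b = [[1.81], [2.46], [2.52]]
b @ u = [[0.9,0.63,-0.16], [1.23,0.86,-0.22], [1.26,0.88,-0.23]]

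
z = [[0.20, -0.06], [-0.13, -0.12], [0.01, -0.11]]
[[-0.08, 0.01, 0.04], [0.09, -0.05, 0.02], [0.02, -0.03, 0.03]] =z @ [[-0.46, 0.13, 0.1], [-0.24, 0.3, -0.28]]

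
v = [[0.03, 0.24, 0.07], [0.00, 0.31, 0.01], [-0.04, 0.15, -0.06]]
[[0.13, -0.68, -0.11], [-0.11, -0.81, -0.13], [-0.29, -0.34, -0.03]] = v@[[2.38,-0.12,-3.05], [-0.41,-2.59,-0.48], [2.20,-0.74,1.38]]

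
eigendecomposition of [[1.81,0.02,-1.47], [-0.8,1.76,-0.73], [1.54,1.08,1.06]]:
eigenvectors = [[(-0.17-0.53j), -0.17+0.53j, (-0.51+0j)], [0.12-0.41j, (0.12+0.41j), (0.85+0j)], [(-0.71+0j), (-0.71-0j), 0.12+0.00j]]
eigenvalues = [(1.25+1.78j), (1.25-1.78j), (2.13+0j)]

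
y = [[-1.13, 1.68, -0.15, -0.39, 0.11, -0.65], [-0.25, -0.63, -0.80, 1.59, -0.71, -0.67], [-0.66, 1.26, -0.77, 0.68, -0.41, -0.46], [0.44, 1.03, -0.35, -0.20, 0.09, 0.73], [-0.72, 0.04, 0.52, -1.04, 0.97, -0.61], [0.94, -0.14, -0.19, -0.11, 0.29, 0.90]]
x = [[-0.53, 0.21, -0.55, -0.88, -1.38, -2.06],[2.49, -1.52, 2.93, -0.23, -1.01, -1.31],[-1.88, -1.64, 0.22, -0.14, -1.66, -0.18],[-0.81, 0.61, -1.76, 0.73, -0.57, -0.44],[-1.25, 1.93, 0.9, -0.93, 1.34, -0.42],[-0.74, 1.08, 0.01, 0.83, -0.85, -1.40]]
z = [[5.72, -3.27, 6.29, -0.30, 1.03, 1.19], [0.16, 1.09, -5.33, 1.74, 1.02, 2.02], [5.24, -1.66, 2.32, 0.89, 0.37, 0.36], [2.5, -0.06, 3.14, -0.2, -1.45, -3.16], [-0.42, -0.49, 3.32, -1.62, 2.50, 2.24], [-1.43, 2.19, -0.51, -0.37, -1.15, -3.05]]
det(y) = 0.00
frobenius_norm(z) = 15.21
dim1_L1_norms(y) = [4.11, 4.65, 4.24, 2.84, 3.9, 2.57]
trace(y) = -0.86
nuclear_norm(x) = 15.64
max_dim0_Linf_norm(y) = 1.68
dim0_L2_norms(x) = [3.58, 3.21, 3.58, 1.71, 2.92, 2.88]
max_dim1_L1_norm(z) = 17.8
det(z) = 0.00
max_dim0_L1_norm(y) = 4.78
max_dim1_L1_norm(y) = 4.65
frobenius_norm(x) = 7.46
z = y @ x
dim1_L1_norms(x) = [5.61, 9.49, 5.72, 4.92, 6.77, 4.91]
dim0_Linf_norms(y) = [1.13, 1.68, 0.8, 1.59, 0.97, 0.9]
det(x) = -12.94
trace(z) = 8.38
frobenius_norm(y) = 4.44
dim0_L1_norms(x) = [7.7, 6.99, 6.37, 3.74, 6.81, 5.81]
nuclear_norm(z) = 26.25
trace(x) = -1.16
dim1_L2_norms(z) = [9.25, 6.15, 6.05, 5.31, 5.03, 4.23]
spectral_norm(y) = 2.87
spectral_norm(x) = 4.89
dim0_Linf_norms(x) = [2.49, 1.93, 2.93, 0.93, 1.66, 2.06]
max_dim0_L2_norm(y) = 2.43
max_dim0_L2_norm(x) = 3.58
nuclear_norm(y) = 8.09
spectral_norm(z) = 12.41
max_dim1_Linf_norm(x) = 2.93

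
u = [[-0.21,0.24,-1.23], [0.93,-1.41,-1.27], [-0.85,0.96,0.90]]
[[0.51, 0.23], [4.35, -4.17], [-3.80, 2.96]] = u@[[3.71, -0.52], [0.26, 2.3], [-1.00, 0.35]]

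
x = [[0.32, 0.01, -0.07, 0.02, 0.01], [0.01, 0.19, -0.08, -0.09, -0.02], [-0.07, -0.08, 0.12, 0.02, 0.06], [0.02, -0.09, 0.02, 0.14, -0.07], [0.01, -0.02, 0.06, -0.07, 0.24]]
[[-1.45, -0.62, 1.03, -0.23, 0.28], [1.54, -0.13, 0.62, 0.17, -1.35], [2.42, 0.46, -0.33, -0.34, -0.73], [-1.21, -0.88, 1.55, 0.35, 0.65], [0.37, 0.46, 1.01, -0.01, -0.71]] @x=[[-0.54, -0.20, 0.29, -0.0, 0.14], [0.44, -0.05, -0.10, 0.17, -0.28], [0.79, 0.18, -0.30, 0.0, -0.16], [-0.49, -0.35, 0.39, 0.09, 0.23], [0.05, 0.03, 0.02, 0.03, -0.11]]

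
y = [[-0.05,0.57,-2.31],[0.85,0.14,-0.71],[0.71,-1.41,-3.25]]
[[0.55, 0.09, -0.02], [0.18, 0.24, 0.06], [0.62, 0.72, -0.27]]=y @ [[0.02, 0.24, 0.08], [0.08, -0.18, 0.14], [-0.22, -0.09, 0.04]]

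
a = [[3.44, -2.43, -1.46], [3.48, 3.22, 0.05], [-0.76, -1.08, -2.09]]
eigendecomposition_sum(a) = [[(1.72+1.28j), (-1.17+1.29j), (-0.51-0.08j)], [(1.74-2.13j), 1.58+1.57j, -0.13+0.65j], [-0.37+0.43j, -0.32-0.33j, 0.03-0.13j]] + [[(1.72-1.28j), (-1.17-1.29j), (-0.51+0.08j)], [1.74+2.13j, 1.58-1.57j, (-0.13-0.65j)], [(-0.37-0.43j), (-0.32+0.33j), 0.03+0.13j]] + [[-0.00+0.00j, (-0.09-0j), (-0.43-0j)],[0.00-0.00j, 0.06+0.00j, 0.30+0.00j],[(-0.02+0j), (-0.44-0j), -2.15-0.00j]]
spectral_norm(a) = 5.11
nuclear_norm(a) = 11.23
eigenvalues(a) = [(3.33+2.72j), (3.33-2.72j), (-2.09+0j)]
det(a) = -38.63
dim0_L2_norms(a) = [4.95, 4.18, 2.55]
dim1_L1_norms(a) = [7.33, 6.75, 3.93]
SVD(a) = [[-0.47, 0.85, -0.25],[-0.86, -0.37, 0.34],[0.2, 0.37, 0.91]] @ diag([5.109598204258757, 4.405738065122978, 1.716093905519789]) @ [[-0.93, -0.36, 0.04], [0.30, -0.83, -0.46], [-0.20, 0.42, -0.89]]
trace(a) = 4.57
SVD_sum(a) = [[2.22, 0.87, -0.11], [4.10, 1.60, -0.19], [-0.94, -0.37, 0.04]] + [[1.14, -3.12, -1.73], [-0.5, 1.38, 0.76], [0.50, -1.36, -0.75]] + [[0.09,-0.18,0.37], [-0.12,0.24,-0.52], [-0.32,0.65,-1.38]]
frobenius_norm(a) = 6.96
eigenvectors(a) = [[(0.03+0.61j), 0.03-0.61j, (0.2+0j)], [(0.78+0j), (0.78-0j), (-0.14+0j)], [(-0.16-0j), -0.16+0.00j, (0.97+0j)]]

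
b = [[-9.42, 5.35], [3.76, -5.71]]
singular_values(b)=[12.52, 2.69]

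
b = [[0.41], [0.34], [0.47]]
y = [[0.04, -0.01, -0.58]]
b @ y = [[0.02, -0.0, -0.24], [0.01, -0.00, -0.20], [0.02, -0.0, -0.27]]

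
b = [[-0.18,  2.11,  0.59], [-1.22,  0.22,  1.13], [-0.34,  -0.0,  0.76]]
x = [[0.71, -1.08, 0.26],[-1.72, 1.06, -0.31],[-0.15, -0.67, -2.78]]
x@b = [[1.10,  1.26,  -0.60], [-0.88,  -3.40,  -0.05], [1.79,  -0.46,  -2.96]]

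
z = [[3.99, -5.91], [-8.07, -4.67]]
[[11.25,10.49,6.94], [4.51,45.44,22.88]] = z@[[0.39, -3.31, -1.55], [-1.64, -4.01, -2.22]]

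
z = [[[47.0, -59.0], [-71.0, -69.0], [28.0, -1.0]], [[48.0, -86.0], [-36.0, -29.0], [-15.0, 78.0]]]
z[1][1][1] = -29.0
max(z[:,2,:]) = 78.0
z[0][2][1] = -1.0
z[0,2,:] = [28.0, -1.0]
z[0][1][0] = -71.0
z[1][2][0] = -15.0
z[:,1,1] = [-69.0, -29.0]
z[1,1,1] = -29.0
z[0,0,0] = 47.0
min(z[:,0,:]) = -86.0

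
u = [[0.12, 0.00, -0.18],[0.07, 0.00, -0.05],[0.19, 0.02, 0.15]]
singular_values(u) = [0.25, 0.23, 0.0]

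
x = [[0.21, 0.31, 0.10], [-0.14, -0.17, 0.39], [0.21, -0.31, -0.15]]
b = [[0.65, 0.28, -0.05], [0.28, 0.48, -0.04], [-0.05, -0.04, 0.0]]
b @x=[[0.09, 0.17, 0.18], [-0.02, 0.02, 0.22], [-0.00, -0.01, -0.02]]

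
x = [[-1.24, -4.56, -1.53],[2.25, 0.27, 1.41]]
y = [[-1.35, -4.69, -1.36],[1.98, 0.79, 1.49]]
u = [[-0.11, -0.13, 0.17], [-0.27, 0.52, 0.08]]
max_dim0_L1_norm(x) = 4.83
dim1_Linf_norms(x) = [4.56, 2.25]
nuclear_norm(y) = 7.26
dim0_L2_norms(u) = [0.29, 0.54, 0.19]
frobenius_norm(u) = 0.64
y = u + x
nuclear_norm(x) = 7.43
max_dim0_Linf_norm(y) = 4.69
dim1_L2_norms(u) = [0.24, 0.59]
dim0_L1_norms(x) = [3.49, 4.83, 2.94]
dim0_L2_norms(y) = [2.4, 4.76, 2.02]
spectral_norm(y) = 5.37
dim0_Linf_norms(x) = [2.25, 4.56, 1.53]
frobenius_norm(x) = 5.64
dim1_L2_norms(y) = [5.07, 2.6]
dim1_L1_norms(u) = [0.41, 0.87]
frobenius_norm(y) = 5.69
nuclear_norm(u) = 0.83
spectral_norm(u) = 0.59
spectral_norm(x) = 5.16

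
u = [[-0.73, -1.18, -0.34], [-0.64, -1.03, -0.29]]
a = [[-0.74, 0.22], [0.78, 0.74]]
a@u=[[0.40, 0.65, 0.19],[-1.04, -1.68, -0.48]]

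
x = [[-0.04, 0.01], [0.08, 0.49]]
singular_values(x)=[0.5, 0.04]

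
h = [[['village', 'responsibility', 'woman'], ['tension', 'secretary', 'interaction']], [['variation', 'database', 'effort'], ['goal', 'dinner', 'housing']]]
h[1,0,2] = 'effort'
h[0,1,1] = 'secretary'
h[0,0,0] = 'village'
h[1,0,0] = 'variation'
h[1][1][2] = 'housing'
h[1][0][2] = 'effort'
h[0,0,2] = 'woman'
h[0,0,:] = ['village', 'responsibility', 'woman']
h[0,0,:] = ['village', 'responsibility', 'woman']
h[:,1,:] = [['tension', 'secretary', 'interaction'], ['goal', 'dinner', 'housing']]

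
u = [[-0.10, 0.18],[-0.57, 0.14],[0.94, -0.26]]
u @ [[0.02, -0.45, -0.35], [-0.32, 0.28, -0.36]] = [[-0.06, 0.1, -0.03], [-0.06, 0.3, 0.15], [0.1, -0.50, -0.24]]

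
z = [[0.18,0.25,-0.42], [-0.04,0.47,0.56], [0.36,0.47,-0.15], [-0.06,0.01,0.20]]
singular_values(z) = [0.79, 0.77, 0.12]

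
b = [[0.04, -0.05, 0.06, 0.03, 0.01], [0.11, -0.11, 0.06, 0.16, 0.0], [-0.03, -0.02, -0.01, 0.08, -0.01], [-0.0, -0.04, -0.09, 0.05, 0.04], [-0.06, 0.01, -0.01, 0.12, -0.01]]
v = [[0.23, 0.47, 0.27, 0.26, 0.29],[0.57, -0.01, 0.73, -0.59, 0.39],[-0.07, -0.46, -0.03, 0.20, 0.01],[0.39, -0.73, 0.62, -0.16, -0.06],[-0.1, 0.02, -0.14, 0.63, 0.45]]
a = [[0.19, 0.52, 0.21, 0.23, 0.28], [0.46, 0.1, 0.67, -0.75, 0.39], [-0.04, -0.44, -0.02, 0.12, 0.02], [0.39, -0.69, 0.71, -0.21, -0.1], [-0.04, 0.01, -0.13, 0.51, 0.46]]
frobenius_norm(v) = 1.96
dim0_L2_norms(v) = [0.74, 0.98, 1.01, 0.94, 0.67]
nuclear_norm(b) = 0.56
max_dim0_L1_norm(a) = 1.82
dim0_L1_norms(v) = [1.36, 1.69, 1.79, 1.84, 1.2]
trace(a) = 0.52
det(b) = 0.00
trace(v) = 0.48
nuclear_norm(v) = 3.55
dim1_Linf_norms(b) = [0.06, 0.16, 0.08, 0.09, 0.12]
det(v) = -0.00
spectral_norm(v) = 1.46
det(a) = -0.00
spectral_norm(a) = 1.45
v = b + a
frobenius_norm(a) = 1.94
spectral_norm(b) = 0.26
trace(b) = -0.04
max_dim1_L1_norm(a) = 2.37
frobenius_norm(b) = 0.32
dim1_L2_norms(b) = [0.09, 0.23, 0.09, 0.12, 0.14]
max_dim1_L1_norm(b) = 0.44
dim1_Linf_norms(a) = [0.52, 0.75, 0.44, 0.71, 0.51]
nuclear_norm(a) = 3.53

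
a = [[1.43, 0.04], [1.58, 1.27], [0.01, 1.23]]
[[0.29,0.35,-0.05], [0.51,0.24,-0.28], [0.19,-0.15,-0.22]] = a @ [[0.2, 0.25, -0.03],  [0.15, -0.12, -0.18]]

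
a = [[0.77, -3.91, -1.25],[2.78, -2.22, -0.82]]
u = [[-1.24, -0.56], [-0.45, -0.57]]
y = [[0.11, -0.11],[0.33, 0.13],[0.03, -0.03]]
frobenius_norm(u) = 1.54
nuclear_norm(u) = 1.81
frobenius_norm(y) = 0.39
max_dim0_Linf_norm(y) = 0.33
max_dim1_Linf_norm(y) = 0.33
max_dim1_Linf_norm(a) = 3.91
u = a @ y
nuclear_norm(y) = 0.51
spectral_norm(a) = 5.24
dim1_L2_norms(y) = [0.16, 0.35, 0.04]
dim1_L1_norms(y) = [0.22, 0.46, 0.06]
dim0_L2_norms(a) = [2.88, 4.5, 1.49]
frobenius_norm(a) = 5.55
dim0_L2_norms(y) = [0.35, 0.17]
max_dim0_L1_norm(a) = 6.13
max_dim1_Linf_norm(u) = 1.24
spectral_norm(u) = 1.51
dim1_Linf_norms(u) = [1.24, 0.57]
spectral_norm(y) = 0.36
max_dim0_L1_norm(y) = 0.47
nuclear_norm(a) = 7.07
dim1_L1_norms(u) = [1.8, 1.02]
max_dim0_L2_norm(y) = 0.35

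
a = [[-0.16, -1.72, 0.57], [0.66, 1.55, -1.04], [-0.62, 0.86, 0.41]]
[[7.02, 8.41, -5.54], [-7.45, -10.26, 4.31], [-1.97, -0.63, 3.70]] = a @ [[-2.81, -1.14, -1.68], [-4.02, -3.46, 3.26], [-0.61, 3.99, -0.35]]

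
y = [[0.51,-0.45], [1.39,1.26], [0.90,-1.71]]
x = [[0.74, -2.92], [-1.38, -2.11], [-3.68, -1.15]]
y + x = [[1.25, -3.37],  [0.01, -0.85],  [-2.78, -2.86]]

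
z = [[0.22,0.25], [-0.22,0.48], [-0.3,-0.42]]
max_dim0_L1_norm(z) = 1.15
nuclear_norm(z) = 1.11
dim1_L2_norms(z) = [0.33, 0.53, 0.52]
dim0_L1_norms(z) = [0.74, 1.15]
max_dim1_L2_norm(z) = 0.53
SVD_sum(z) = [[0.07, 0.29], [0.1, 0.40], [-0.12, -0.47]] + [[0.15, -0.04], [-0.32, 0.08], [-0.18, 0.05]]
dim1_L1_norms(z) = [0.47, 0.7, 0.72]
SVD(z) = [[-0.42,0.37], [-0.59,-0.81], [0.69,-0.46]] @ diag([0.6986878535424491, 0.409799076758654]) @ [[-0.24,-0.97], [0.97,-0.24]]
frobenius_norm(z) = 0.81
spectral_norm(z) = 0.70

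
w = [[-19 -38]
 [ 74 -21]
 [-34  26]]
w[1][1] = -21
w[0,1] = -38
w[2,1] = 26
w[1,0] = 74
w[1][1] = -21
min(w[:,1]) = -38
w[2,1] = 26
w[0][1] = -38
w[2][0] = -34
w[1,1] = -21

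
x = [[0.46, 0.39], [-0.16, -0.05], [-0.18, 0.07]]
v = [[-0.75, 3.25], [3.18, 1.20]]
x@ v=[[0.90, 1.96], [-0.04, -0.58], [0.36, -0.5]]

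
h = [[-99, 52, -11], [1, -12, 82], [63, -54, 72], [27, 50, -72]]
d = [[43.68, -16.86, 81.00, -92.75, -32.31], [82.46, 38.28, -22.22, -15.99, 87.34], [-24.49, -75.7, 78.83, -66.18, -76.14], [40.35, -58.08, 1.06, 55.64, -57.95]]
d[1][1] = 38.28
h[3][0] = 27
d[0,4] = -32.31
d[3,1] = -58.08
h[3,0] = 27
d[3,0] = 40.35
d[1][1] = 38.28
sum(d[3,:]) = -18.980000000000004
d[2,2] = 78.83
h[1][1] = -12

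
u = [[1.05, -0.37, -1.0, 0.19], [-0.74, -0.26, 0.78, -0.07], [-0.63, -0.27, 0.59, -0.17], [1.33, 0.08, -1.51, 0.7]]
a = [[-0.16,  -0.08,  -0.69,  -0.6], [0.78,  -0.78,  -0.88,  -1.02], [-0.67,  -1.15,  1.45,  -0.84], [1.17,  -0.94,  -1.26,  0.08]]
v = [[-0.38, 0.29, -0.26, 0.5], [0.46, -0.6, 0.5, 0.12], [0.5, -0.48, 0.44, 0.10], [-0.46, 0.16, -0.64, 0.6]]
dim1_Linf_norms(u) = [1.05, 0.78, 0.63, 1.51]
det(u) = 0.03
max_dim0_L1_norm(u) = 3.88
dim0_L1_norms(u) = [3.75, 0.98, 3.88, 1.13]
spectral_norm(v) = 1.57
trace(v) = 0.06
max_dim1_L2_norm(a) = 2.14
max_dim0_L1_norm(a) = 4.28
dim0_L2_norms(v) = [0.9, 0.84, 0.96, 0.8]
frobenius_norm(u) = 2.98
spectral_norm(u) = 2.92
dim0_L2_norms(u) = [1.95, 0.53, 2.06, 0.75]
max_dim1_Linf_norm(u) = 1.51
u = v @ a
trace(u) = 2.08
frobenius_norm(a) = 3.51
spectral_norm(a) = 2.67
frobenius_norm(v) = 1.75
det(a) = 1.78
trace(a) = 0.59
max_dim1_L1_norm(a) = 4.11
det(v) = 0.02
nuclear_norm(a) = 6.01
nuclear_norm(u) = 3.84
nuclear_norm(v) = 2.61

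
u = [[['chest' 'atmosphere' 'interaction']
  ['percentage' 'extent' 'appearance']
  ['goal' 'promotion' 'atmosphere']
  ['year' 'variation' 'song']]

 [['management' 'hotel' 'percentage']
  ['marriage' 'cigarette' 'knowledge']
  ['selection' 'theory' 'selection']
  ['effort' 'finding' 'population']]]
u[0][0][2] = 'interaction'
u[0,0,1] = 'atmosphere'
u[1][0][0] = 'management'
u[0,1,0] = 'percentage'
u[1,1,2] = 'knowledge'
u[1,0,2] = 'percentage'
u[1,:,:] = [['management', 'hotel', 'percentage'], ['marriage', 'cigarette', 'knowledge'], ['selection', 'theory', 'selection'], ['effort', 'finding', 'population']]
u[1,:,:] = [['management', 'hotel', 'percentage'], ['marriage', 'cigarette', 'knowledge'], ['selection', 'theory', 'selection'], ['effort', 'finding', 'population']]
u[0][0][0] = 'chest'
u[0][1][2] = 'appearance'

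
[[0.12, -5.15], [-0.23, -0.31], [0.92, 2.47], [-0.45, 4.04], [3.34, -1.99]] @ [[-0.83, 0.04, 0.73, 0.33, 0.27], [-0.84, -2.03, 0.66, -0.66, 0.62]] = [[4.23, 10.46, -3.31, 3.44, -3.16],[0.45, 0.62, -0.37, 0.13, -0.25],[-2.84, -4.98, 2.30, -1.33, 1.78],[-3.02, -8.22, 2.34, -2.81, 2.38],[-1.1, 4.17, 1.12, 2.42, -0.33]]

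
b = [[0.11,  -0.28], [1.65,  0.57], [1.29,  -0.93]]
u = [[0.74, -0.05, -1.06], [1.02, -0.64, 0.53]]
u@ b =[[-1.37, 0.75], [-0.26, -1.14]]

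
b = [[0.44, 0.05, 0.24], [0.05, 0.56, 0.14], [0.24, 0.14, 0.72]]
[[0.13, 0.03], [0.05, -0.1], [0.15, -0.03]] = b @ [[0.23, 0.11],[0.04, -0.18],[0.13, -0.05]]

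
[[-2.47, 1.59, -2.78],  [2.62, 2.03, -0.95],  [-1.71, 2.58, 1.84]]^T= [[-2.47, 2.62, -1.71], [1.59, 2.03, 2.58], [-2.78, -0.95, 1.84]]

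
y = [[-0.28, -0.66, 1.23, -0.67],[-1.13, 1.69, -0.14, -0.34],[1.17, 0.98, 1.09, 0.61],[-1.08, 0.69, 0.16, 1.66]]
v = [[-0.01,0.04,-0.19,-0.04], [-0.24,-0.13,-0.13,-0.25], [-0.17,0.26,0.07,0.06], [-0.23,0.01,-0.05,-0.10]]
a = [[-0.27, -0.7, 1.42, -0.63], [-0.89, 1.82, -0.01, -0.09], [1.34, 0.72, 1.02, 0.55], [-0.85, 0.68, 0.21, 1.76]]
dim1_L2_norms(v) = [0.2, 0.39, 0.32, 0.26]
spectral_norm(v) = 0.46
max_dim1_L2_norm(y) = 2.1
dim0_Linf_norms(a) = [1.34, 1.82, 1.42, 1.76]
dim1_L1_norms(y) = [2.84, 3.3, 3.85, 3.59]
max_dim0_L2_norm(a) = 2.19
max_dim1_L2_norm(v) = 0.39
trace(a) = 4.33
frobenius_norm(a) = 3.88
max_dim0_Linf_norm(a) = 1.82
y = v + a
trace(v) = -0.17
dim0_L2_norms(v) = [0.37, 0.29, 0.25, 0.28]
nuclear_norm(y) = 7.55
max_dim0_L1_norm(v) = 0.65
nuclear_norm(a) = 7.57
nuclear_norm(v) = 1.01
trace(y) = 4.16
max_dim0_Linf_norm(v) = 0.26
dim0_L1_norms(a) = [3.35, 3.92, 2.66, 3.03]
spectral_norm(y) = 2.57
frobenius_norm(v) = 0.60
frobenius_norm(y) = 3.88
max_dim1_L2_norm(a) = 2.08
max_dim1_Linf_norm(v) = 0.26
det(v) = 0.00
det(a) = -11.59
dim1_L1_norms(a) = [3.02, 2.81, 3.63, 3.5]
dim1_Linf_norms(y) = [1.23, 1.69, 1.17, 1.66]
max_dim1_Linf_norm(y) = 1.69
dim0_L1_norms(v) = [0.65, 0.44, 0.44, 0.45]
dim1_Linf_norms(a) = [1.42, 1.82, 1.34, 1.76]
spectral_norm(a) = 2.58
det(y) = -11.39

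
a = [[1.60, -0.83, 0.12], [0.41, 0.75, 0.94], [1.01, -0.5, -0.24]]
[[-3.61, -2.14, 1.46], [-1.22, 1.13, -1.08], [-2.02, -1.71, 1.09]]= a @ [[-1.98, -1.11, 0.47], [0.42, 0.61, -0.94], [-0.77, 1.2, -0.6]]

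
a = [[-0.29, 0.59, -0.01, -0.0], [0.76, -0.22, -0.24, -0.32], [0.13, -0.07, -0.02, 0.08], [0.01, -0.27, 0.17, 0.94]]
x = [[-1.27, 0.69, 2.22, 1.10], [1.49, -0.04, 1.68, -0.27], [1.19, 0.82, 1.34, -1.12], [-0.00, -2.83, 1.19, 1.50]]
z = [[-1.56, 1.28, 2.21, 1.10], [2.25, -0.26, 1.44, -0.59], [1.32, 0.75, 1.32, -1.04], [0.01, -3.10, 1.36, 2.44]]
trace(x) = 1.53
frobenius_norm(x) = 5.49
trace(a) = 0.41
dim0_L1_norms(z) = [5.14, 5.39, 6.33, 5.17]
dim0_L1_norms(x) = [3.95, 4.38, 6.43, 3.99]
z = x + a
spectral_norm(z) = 4.29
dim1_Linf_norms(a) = [0.59, 0.76, 0.13, 0.94]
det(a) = 0.00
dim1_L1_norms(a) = [0.89, 1.54, 0.3, 1.39]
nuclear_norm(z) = 11.08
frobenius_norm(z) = 6.35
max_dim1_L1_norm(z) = 6.91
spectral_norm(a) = 1.09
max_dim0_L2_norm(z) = 3.45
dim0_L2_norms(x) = [2.29, 3.03, 3.31, 2.19]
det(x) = -9.33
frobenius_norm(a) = 1.49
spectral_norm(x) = 3.68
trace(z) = 1.94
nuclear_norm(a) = 2.41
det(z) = -8.99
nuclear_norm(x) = 9.70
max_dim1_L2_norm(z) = 4.17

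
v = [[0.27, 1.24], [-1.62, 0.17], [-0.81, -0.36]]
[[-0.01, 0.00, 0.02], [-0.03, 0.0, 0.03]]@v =[[-0.02, -0.02], [-0.03, -0.05]]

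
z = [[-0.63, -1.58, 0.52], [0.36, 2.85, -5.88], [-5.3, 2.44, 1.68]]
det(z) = -52.027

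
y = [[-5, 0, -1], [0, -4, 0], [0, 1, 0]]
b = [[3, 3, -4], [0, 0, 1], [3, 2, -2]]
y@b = [[-18, -17, 22], [0, 0, -4], [0, 0, 1]]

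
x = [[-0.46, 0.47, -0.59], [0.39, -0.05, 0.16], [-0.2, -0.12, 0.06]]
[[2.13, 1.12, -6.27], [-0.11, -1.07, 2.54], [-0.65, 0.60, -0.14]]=x @ [[0.53, -2.80, 4.28], [4.18, -0.28, -3.82], [-0.7, 0.06, 4.25]]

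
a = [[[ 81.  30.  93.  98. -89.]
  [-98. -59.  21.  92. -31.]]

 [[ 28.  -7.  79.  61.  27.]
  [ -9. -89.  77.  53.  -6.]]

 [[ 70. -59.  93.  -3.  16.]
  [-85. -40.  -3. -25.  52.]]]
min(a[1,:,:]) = -89.0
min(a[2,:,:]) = -85.0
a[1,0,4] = 27.0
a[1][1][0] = -9.0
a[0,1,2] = 21.0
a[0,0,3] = 98.0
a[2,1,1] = -40.0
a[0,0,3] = 98.0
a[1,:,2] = [79.0, 77.0]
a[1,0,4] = 27.0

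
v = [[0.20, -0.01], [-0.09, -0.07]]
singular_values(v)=[0.22, 0.07]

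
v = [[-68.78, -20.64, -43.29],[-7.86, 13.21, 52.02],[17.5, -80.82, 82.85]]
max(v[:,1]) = 13.21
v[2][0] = 17.5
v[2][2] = 82.85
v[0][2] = -43.29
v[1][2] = 52.02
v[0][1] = -20.64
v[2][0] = 17.5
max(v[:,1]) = 13.21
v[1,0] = -7.86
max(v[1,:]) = 52.02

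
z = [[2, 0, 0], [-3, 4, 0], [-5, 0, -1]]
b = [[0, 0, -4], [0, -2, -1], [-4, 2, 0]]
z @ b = [[0, 0, -8], [0, -8, 8], [4, -2, 20]]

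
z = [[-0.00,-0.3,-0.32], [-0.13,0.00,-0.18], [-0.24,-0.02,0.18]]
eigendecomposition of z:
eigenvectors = [[0.78, 0.56, 0.08],[0.49, 0.21, -0.75],[0.38, -0.80, 0.66]]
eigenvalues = [-0.34, 0.35, 0.17]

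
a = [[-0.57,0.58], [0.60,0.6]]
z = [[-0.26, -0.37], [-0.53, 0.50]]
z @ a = [[-0.07, -0.37], [0.60, -0.01]]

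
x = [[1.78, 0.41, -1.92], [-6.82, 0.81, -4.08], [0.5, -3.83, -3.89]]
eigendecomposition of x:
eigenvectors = [[0.03-0.40j, (0.03+0.4j), (0.15+0j)], [0.80+0.00j, (0.8-0j), 0.58+0.00j], [(-0.41+0.14j), (-0.41-0.14j), 0.80+0.00j]]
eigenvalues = [(2.64+2.71j), (2.64-2.71j), (-6.59+0j)]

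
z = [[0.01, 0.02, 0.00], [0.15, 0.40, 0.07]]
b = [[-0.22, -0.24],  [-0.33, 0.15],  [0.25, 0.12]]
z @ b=[[-0.01, 0.00],[-0.15, 0.03]]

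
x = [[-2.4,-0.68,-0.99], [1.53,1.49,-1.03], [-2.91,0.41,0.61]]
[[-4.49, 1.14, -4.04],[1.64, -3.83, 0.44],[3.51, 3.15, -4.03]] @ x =[[24.28, 3.1, 0.81], [-11.08, -6.64, 2.59], [8.12, 0.65, -9.18]]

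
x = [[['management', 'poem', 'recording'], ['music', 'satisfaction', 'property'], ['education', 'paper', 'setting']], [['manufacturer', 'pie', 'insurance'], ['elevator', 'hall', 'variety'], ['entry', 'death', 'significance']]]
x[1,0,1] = 'pie'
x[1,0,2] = 'insurance'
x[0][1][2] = 'property'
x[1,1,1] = 'hall'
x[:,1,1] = ['satisfaction', 'hall']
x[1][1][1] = 'hall'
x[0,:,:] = [['management', 'poem', 'recording'], ['music', 'satisfaction', 'property'], ['education', 'paper', 'setting']]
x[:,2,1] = ['paper', 'death']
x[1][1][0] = 'elevator'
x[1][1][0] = 'elevator'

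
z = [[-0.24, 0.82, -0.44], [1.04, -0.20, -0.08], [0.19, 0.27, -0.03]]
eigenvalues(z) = [-1.16, 0.41, 0.28]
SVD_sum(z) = [[-0.59, 0.40, -0.12], [0.77, -0.52, 0.16], [0.0, -0.0, 0.0]] + [[0.36, 0.44, -0.28], [0.27, 0.34, -0.22], [0.17, 0.21, -0.14]] + [[-0.00, -0.02, -0.03], [-0.00, -0.01, -0.03], [0.02, 0.06, 0.11]]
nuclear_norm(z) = 2.17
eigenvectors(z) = [[-0.68,0.44,0.33], [0.73,0.67,0.6], [-0.06,0.60,0.72]]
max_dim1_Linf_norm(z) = 1.04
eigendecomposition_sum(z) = [[-0.57, 0.54, -0.18],[0.61, -0.58, 0.20],[-0.05, 0.05, -0.02]] + [[0.59,  0.50,  -0.69], [0.91,  0.76,  -1.05], [0.82,  0.68,  -0.94]] + [[-0.27, -0.21, 0.43], [-0.48, -0.38, 0.77], [-0.58, -0.46, 0.93]]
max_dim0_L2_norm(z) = 1.08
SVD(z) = [[-0.61, -0.74, -0.29], [0.79, -0.57, -0.22], [0.0, -0.36, 0.93]] @ diag([1.1906969574457231, 0.8522691666414552, 0.13182573012040363]) @ [[0.82, -0.55, 0.17], [-0.56, -0.69, 0.45], [0.13, 0.46, 0.88]]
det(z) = -0.13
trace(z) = -0.47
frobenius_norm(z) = 1.47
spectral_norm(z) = 1.19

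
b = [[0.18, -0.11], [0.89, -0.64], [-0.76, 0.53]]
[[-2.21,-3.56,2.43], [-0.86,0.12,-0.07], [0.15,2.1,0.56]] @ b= [[-5.41, 3.81], [0.01, -0.02], [1.47, -1.06]]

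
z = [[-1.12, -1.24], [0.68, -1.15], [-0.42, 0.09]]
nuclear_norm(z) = 3.05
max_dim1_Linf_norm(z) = 1.24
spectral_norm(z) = 1.77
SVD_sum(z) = [[-0.67,-1.45], [-0.32,-0.69], [-0.04,-0.09]] + [[-0.45, 0.21], [1.00, -0.46], [-0.38, 0.18]]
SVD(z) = [[-0.90, 0.39], [-0.43, -0.86], [-0.05, 0.33]] @ diag([1.7691743325545124, 1.277271381120823]) @ [[0.42, 0.91], [-0.91, 0.42]]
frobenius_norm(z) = 2.18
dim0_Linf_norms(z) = [1.12, 1.24]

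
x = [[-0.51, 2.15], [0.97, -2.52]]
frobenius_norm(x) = 3.49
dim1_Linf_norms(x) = [2.15, 2.52]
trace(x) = -3.03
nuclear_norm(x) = 3.71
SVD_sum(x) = [[-0.68, 2.10],  [0.83, -2.56]] + [[0.17, 0.05], [0.14, 0.04]]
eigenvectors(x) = [[0.94, -0.61],[0.33, 0.79]]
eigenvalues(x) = [0.24, -3.27]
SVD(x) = [[-0.63,0.77], [0.77,0.63]] @ diag([3.4815312332714936, 0.2298701193175802]) @ [[0.31,-0.95], [0.95,0.31]]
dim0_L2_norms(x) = [1.1, 3.31]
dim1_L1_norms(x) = [2.66, 3.49]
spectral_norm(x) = 3.48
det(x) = -0.80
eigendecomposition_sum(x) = [[0.19, 0.15],[0.07, 0.05]] + [[-0.7, 2.0], [0.90, -2.57]]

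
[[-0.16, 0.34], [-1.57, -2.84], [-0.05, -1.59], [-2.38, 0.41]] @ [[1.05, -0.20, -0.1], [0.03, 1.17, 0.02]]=[[-0.16, 0.43, 0.02],  [-1.73, -3.01, 0.1],  [-0.10, -1.85, -0.03],  [-2.49, 0.96, 0.25]]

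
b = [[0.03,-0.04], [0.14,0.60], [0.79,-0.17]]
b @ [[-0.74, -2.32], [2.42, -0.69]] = [[-0.12,-0.04], [1.35,-0.74], [-1.0,-1.72]]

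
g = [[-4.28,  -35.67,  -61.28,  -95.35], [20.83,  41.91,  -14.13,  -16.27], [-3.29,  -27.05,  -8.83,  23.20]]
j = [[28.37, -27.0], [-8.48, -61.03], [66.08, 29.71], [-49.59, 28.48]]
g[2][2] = -8.83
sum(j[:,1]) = -29.84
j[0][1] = -27.0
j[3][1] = 28.48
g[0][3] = -95.35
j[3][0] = -49.59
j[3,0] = -49.59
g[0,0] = -4.28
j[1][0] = -8.48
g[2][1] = -27.05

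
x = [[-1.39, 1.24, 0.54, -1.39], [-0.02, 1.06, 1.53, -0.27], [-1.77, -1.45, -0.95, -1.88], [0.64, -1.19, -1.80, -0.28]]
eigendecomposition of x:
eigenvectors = [[-0.49+0.04j,  (-0.49-0.04j),  (0.48+0j),  (-0.74+0j)],  [(-0.54+0j),  (-0.54-0j),  -0.31+0.00j,  (0.34+0j)],  [0.16-0.46j,  0.16+0.46j,  (0.75+0j),  (-0.34+0j)],  [0.39+0.27j,  0.39-0.27j,  (0.33+0j),  (0.46+0j)]]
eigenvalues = [(0.79+1.42j), (0.79-1.42j), (-2.31+0j), (-0.84+0j)]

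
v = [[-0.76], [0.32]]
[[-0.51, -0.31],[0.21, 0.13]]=v @ [[0.67, 0.41]]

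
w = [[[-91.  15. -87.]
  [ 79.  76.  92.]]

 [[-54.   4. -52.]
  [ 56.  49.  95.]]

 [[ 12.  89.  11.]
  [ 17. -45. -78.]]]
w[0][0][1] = 15.0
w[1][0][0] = -54.0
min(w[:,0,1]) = 4.0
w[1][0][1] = 4.0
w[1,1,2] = 95.0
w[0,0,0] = -91.0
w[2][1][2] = -78.0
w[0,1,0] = 79.0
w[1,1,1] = 49.0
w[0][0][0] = -91.0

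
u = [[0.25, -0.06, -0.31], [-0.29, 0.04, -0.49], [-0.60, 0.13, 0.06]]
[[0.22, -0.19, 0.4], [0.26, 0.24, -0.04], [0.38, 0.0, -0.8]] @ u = [[-0.13,  0.03,  0.05], [0.02,  -0.01,  -0.2], [0.57,  -0.13,  -0.17]]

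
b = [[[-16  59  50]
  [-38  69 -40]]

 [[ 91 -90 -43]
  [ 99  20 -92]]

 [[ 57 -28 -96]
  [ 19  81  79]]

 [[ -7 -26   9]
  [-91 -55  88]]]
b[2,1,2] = 79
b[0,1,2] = -40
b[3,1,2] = 88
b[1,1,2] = -92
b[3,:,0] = [-7, -91]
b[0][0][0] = -16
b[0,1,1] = 69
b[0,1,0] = -38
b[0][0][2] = 50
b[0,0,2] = 50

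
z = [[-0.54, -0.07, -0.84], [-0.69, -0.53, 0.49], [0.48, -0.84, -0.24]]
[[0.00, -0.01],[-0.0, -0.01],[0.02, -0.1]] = z@[[0.01,-0.04], [-0.02,0.09], [-0.01,0.03]]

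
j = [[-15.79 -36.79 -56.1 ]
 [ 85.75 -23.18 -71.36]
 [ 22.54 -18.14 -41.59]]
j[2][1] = -18.14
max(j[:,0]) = 85.75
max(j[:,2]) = -41.59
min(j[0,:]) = -56.1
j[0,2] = -56.1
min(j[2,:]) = -41.59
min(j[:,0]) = -15.79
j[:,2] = [-56.1, -71.36, -41.59]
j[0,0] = -15.79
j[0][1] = -36.79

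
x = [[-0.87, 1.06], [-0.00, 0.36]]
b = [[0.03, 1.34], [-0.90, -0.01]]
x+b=[[-0.84, 2.4], [-0.9, 0.35]]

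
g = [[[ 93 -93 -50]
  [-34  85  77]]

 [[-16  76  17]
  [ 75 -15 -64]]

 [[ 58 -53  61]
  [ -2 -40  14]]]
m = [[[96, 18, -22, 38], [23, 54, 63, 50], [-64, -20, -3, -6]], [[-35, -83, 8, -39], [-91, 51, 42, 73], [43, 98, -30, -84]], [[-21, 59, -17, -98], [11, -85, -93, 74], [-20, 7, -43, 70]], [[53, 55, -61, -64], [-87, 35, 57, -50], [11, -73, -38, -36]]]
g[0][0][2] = -50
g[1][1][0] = 75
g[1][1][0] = 75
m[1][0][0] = -35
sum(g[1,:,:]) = 73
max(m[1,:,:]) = 98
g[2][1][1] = -40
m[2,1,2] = -93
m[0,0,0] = 96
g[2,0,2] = 61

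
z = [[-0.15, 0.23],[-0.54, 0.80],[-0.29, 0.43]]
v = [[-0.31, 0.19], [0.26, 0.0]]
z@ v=[[0.11, -0.03], [0.38, -0.1], [0.20, -0.06]]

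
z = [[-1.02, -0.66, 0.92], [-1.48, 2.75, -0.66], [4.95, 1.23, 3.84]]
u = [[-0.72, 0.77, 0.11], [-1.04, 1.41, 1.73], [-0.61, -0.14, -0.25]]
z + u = [[-1.74, 0.11, 1.03], [-2.52, 4.16, 1.07], [4.34, 1.09, 3.59]]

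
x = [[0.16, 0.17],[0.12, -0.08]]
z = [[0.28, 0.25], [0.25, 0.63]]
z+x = [[0.44, 0.42], [0.37, 0.55]]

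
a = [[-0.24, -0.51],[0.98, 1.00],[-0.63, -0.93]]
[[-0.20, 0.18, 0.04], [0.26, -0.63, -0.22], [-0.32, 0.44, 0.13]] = a@ [[-0.25, -0.53, -0.28], [0.51, -0.11, 0.05]]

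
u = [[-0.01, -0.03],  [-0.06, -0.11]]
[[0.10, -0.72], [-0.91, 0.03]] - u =[[0.11, -0.69], [-0.85, 0.14]]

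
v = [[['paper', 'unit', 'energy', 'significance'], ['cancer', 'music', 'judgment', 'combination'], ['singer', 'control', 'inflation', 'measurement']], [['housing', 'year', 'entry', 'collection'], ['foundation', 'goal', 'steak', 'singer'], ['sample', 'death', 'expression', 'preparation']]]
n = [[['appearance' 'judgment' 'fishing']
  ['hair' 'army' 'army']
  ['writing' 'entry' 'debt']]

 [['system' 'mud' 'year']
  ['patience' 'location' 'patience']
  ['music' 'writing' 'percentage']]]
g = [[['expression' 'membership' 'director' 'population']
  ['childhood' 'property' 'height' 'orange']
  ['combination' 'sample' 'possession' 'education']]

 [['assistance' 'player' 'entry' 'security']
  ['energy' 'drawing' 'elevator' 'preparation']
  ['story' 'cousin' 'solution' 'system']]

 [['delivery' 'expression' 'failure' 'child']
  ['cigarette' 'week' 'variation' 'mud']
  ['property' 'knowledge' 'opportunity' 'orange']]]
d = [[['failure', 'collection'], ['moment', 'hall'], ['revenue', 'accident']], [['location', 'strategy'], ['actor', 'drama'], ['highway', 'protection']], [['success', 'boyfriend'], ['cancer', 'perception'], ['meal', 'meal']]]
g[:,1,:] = [['childhood', 'property', 'height', 'orange'], ['energy', 'drawing', 'elevator', 'preparation'], ['cigarette', 'week', 'variation', 'mud']]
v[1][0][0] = 'housing'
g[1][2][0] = 'story'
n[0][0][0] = 'appearance'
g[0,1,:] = ['childhood', 'property', 'height', 'orange']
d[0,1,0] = 'moment'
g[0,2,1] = 'sample'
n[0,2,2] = 'debt'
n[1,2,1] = 'writing'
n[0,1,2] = 'army'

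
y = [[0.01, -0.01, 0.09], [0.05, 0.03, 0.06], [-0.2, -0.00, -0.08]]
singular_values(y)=[0.23, 0.08, 0.03]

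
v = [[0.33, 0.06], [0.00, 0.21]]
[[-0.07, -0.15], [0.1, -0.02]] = v@[[-0.31, -0.44], [0.46, -0.09]]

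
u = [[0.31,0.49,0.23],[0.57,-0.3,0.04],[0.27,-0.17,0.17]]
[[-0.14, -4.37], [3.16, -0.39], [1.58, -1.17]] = u @[[4.04, -2.32],[-2.85, -4.06],[0.03, -7.24]]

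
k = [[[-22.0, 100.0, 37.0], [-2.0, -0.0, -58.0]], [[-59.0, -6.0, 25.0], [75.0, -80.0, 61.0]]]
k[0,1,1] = -0.0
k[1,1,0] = 75.0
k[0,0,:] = [-22.0, 100.0, 37.0]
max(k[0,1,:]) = -0.0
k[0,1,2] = -58.0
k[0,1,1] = -0.0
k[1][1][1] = -80.0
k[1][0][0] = -59.0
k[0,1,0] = -2.0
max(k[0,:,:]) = 100.0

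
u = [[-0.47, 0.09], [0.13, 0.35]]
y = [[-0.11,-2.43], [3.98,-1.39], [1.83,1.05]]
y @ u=[[-0.26, -0.86], [-2.05, -0.13], [-0.72, 0.53]]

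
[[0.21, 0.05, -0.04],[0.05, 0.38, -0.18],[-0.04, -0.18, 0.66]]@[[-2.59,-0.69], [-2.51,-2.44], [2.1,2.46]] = [[-0.75, -0.37], [-1.46, -1.40], [1.94, 2.09]]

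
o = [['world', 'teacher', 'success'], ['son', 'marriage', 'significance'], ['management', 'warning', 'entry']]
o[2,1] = 'warning'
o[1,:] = ['son', 'marriage', 'significance']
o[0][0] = 'world'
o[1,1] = 'marriage'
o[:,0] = ['world', 'son', 'management']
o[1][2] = 'significance'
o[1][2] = 'significance'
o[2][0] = 'management'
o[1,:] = ['son', 'marriage', 'significance']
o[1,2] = 'significance'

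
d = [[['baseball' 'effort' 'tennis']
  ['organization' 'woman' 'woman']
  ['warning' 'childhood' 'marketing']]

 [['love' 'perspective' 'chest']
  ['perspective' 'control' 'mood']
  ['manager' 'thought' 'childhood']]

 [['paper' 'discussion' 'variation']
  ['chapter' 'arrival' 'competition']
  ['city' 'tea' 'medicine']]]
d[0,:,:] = [['baseball', 'effort', 'tennis'], ['organization', 'woman', 'woman'], ['warning', 'childhood', 'marketing']]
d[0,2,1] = 'childhood'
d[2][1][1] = 'arrival'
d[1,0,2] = 'chest'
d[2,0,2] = 'variation'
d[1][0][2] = 'chest'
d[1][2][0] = 'manager'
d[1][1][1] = 'control'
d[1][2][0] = 'manager'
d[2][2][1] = 'tea'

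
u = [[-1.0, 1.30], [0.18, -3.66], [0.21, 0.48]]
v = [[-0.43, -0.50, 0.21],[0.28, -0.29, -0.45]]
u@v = [[0.79, 0.12, -0.80], [-1.1, 0.97, 1.68], [0.04, -0.24, -0.17]]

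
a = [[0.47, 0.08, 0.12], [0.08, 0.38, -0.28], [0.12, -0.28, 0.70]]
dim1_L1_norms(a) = [0.67, 0.74, 1.1]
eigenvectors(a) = [[-0.39, 0.90, 0.17], [0.78, 0.42, -0.47], [0.49, 0.05, 0.87]]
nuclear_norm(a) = 1.55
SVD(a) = [[-0.17, -0.9, -0.39],  [0.47, -0.42, 0.78],  [-0.87, -0.05, 0.49]] @ diag([0.8732125244404044, 0.5147162315564723, 0.16207124400312298]) @ [[-0.17, 0.47, -0.87], [-0.9, -0.42, -0.05], [-0.39, 0.78, 0.49]]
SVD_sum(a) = [[0.02, -0.07, 0.13], [-0.07, 0.19, -0.35], [0.13, -0.35, 0.66]] + [[0.42, 0.20, 0.03], [0.2, 0.09, 0.01], [0.03, 0.01, 0.0]] + [[0.03,-0.05,-0.03], [-0.05,0.10,0.06], [-0.03,0.06,0.04]]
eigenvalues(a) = [0.16, 0.51, 0.87]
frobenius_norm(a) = 1.03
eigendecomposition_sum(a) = [[0.03,-0.05,-0.03], [-0.05,0.10,0.06], [-0.03,0.06,0.04]] + [[0.42, 0.20, 0.03], [0.2, 0.09, 0.01], [0.03, 0.01, 0.0]] + [[0.02, -0.07, 0.13], [-0.07, 0.19, -0.35], [0.13, -0.35, 0.66]]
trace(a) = 1.55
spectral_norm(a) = 0.87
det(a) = 0.07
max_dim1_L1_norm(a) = 1.1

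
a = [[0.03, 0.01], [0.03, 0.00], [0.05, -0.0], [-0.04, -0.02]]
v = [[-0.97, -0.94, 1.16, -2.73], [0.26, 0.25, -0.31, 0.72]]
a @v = [[-0.03, -0.03, 0.03, -0.07], [-0.03, -0.03, 0.03, -0.08], [-0.05, -0.05, 0.06, -0.14], [0.03, 0.03, -0.04, 0.09]]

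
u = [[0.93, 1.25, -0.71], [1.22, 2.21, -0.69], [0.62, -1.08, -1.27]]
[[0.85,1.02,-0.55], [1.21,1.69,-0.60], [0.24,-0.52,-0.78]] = u@[[0.88, 0.11, 0.15], [0.11, 0.67, -0.11], [0.15, -0.11, 0.78]]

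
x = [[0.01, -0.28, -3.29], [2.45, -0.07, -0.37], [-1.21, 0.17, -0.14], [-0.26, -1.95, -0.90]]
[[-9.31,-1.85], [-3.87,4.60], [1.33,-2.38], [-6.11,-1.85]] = x @ [[-1.12, 1.97], [2.06, 0.44], [2.65, 0.53]]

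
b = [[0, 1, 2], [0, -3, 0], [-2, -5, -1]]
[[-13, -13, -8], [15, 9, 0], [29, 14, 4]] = b @ [[0, 3, 0], [-5, -3, 0], [-4, -5, -4]]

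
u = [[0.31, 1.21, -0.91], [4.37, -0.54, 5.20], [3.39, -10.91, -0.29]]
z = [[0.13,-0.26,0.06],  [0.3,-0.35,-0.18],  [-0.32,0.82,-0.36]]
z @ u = [[-0.89,-0.36,-1.49], [-2.05,2.52,-2.04], [2.26,3.10,4.66]]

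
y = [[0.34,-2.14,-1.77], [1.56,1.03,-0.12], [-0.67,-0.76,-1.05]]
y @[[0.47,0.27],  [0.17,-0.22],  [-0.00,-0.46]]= [[-0.2, 1.38], [0.91, 0.25], [-0.44, 0.47]]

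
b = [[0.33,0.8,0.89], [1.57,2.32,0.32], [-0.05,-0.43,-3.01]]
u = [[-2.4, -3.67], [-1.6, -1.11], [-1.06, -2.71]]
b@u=[[-3.02, -4.51], [-7.82, -9.20], [4.0, 8.82]]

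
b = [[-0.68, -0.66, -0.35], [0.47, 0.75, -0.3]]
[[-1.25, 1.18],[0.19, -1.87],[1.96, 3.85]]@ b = [[1.40, 1.71, 0.08], [-1.01, -1.53, 0.49], [0.48, 1.59, -1.84]]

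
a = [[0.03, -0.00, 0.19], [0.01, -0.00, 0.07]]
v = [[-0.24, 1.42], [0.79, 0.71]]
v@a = [[0.01, 0.00, 0.05], [0.03, 0.0, 0.20]]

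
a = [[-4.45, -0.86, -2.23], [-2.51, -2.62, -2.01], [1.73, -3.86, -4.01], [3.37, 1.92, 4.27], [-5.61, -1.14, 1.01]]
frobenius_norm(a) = 11.99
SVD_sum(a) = [[-3.60, -2.04, -2.49], [-2.99, -1.70, -2.07], [-1.80, -1.02, -1.24], [4.12, 2.34, 2.85], [-3.09, -1.75, -2.14]] + [[-0.81,0.50,0.76], [0.44,-0.27,-0.41], [3.48,-2.14,-3.27], [-0.81,0.50,0.76], [-2.59,1.59,2.44]] + [[-0.05, 0.69, -0.5],[0.04, -0.65, 0.47],[0.05, -0.70, 0.51],[0.06, -0.91, 0.66],[0.07, -0.98, 0.71]]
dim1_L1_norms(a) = [7.54, 7.14, 9.6, 9.56, 7.76]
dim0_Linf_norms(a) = [5.61, 3.86, 4.27]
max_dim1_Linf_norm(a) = 5.61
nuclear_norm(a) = 18.63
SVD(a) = [[-0.5, -0.18, -0.39], [-0.42, 0.1, 0.37], [-0.25, 0.77, 0.39], [0.57, -0.18, 0.51], [-0.43, -0.57, 0.55]] @ diag([9.64026600235274, 6.779248991048671, 2.2061855137878768]) @ [[0.75, 0.42, 0.52],[0.66, -0.41, -0.63],[0.05, -0.81, 0.59]]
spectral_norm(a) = 9.64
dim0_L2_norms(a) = [8.48, 5.24, 6.66]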